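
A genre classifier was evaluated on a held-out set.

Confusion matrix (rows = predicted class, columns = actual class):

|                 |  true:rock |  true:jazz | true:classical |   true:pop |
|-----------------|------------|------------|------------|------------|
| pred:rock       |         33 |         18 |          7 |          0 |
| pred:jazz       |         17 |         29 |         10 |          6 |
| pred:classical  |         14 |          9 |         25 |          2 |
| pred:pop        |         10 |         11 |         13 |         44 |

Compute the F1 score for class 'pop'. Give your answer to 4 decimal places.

Treat 'pop' as positive and all other classes as negative.
F1 score = 2·TP/(2·TP+FP+FN).
pop: TP=44, FP=10+11+13=34, FN=0+6+2=8 → 88/130 = 0.67692

0.6769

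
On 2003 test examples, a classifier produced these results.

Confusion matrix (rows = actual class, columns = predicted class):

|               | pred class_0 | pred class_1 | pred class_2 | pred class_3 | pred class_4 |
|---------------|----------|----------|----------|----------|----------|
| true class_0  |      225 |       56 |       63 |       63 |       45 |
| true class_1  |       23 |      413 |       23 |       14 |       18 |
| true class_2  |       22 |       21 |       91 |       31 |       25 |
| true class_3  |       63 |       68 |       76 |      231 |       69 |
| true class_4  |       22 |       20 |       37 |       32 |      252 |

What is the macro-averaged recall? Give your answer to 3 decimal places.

0.594

Per-class recall (TP/(TP+FN)):
  class_0: TP=225, FN=56+63+63+45=227 → 225/452 = 0.4978
  class_1: TP=413, FN=23+23+14+18=78 → 413/491 = 0.8411
  class_2: TP=91, FN=22+21+31+25=99 → 91/190 = 0.4789
  class_3: TP=231, FN=63+68+76+69=276 → 231/507 = 0.4556
  class_4: TP=252, FN=22+20+37+32=111 → 252/363 = 0.6942
Macro-recall = mean = (0.4978 + 0.8411 + 0.4789 + 0.4556 + 0.6942) / 5 = 0.594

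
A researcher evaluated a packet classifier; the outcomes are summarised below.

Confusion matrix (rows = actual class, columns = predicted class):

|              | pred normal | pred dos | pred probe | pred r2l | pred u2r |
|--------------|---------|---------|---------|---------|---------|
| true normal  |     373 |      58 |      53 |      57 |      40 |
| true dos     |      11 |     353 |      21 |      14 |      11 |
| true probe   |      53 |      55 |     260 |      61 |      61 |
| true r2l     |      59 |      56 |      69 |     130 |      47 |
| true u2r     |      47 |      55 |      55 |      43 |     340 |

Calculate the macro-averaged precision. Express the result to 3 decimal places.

0.595

Per-class precision (TP/(TP+FP)):
  normal: TP=373, FP=11+53+59+47=170 → 373/543 = 0.6869
  dos: TP=353, FP=58+55+56+55=224 → 353/577 = 0.6118
  probe: TP=260, FP=53+21+69+55=198 → 260/458 = 0.5677
  r2l: TP=130, FP=57+14+61+43=175 → 130/305 = 0.4262
  u2r: TP=340, FP=40+11+61+47=159 → 340/499 = 0.6814
Macro-precision = mean = (0.6869 + 0.6118 + 0.5677 + 0.4262 + 0.6814) / 5 = 0.595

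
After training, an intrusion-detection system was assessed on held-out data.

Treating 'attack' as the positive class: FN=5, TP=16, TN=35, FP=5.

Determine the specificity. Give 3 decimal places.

0.875

Specificity = TN/(TN+FP) = 35/(35+5) = 0.875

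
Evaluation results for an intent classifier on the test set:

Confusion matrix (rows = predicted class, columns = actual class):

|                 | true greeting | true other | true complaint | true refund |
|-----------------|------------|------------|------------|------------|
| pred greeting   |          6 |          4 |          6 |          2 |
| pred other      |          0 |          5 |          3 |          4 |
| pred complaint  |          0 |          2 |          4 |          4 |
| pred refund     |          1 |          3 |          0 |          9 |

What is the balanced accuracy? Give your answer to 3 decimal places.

0.499

Balanced accuracy = mean of per-class recall.
  greeting: recall = 6/7 = 0.8571
  other: recall = 5/14 = 0.3571
  complaint: recall = 4/13 = 0.3077
  refund: recall = 9/19 = 0.4737
Mean = (0.8571 + 0.3571 + 0.3077 + 0.4737) / 4 = 0.499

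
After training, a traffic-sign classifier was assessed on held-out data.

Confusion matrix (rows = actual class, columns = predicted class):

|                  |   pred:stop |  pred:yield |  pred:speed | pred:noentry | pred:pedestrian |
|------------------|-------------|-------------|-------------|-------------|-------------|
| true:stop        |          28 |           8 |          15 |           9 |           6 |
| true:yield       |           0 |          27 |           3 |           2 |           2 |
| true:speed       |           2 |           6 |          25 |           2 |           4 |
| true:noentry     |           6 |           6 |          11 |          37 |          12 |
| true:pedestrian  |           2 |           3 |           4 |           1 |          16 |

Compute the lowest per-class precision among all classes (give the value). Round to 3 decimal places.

0.400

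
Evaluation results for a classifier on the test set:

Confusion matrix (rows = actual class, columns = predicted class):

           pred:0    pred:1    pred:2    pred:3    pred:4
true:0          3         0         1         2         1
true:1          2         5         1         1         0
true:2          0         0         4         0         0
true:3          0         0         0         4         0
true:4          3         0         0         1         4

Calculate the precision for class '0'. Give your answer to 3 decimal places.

0.375

Take TP from the diagonal, FP from the rest of the '0' prediction marginal, FN from the rest of the '0' actual marginal.
precision = TP/(TP+FP).
0: TP=3, FP=2+0+0+3=5 → 3/8 = 0.3750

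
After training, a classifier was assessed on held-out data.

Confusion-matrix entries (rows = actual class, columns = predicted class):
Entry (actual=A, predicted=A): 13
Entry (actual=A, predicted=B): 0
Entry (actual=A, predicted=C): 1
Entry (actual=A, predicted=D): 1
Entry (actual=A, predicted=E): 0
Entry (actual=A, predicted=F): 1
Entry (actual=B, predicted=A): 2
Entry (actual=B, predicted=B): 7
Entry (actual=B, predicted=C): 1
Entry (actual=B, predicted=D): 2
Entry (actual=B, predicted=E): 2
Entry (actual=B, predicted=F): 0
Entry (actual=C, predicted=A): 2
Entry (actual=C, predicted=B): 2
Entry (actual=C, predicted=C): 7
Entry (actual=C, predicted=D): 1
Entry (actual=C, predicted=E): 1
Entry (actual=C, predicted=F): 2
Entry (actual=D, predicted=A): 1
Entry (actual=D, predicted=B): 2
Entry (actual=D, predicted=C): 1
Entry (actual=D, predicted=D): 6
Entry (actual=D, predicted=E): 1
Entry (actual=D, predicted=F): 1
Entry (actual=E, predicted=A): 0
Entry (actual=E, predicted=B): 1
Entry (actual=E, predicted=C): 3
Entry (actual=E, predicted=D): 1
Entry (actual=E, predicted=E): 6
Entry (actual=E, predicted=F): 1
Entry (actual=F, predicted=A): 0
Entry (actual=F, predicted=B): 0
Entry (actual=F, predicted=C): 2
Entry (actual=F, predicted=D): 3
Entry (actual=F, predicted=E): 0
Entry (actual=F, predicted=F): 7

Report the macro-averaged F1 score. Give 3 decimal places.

0.560

Per-class F1 score (2·TP/(2·TP+FP+FN)):
  A: TP=13, FP=2+2+1+0+0=5, FN=0+1+1+0+1=3 → 26/34 = 0.7647
  B: TP=7, FP=0+2+2+1+0=5, FN=2+1+2+2+0=7 → 14/26 = 0.5385
  C: TP=7, FP=1+1+1+3+2=8, FN=2+2+1+1+2=8 → 14/30 = 0.4667
  D: TP=6, FP=1+2+1+1+3=8, FN=1+2+1+1+1=6 → 12/26 = 0.4615
  E: TP=6, FP=0+2+1+1+0=4, FN=0+1+3+1+1=6 → 12/22 = 0.5455
  F: TP=7, FP=1+0+2+1+1=5, FN=0+0+2+3+0=5 → 14/24 = 0.5833
Macro-F1 score = mean = (0.7647 + 0.5385 + 0.4667 + 0.4615 + 0.5455 + 0.5833) / 6 = 0.560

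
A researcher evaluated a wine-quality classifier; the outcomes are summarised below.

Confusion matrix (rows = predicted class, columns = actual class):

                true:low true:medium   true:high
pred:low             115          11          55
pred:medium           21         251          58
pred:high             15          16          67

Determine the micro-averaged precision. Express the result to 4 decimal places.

0.7110

Micro-averaging pools counts across classes: ΣTP=433, ΣFP=176, ΣFN=176.
Micro-precision = TP/(TP+FP) on pooled counts = 0.7110 (equals overall accuracy in single-label multiclass).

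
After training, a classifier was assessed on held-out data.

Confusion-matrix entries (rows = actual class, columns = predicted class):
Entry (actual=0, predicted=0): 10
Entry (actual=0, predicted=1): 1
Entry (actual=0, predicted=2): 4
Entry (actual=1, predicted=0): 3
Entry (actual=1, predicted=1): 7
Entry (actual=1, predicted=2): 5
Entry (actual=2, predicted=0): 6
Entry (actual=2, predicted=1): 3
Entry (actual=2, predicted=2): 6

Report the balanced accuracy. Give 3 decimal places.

0.511

Balanced accuracy = mean of per-class recall.
  0: recall = 10/15 = 0.6667
  1: recall = 7/15 = 0.4667
  2: recall = 6/15 = 0.4000
Mean = (0.6667 + 0.4667 + 0.4000) / 3 = 0.511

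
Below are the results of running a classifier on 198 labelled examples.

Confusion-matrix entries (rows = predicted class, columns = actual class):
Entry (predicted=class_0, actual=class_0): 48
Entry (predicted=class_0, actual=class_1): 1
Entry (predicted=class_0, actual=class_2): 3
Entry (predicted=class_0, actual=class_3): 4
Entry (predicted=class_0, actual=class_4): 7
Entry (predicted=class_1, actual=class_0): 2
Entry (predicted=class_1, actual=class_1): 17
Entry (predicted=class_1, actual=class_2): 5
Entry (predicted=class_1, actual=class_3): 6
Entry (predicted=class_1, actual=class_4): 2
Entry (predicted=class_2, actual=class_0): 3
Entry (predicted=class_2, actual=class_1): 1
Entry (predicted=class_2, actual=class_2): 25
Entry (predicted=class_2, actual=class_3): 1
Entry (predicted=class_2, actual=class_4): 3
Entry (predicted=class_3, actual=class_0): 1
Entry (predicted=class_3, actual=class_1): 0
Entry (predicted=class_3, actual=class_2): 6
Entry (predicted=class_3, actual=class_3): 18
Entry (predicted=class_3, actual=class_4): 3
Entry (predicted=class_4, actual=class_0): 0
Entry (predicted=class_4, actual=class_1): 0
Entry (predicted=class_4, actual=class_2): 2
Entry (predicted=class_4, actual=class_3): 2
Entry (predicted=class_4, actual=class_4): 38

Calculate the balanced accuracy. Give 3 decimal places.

0.738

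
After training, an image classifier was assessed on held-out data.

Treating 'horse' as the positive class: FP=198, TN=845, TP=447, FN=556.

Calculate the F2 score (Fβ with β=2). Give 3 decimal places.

0.480

Fβ = (1+β²)·TP / ((1+β²)·TP + β²·FN + FP), with β²=4
= 5·447 / (5·447 + 4·556 + 198) = 0.480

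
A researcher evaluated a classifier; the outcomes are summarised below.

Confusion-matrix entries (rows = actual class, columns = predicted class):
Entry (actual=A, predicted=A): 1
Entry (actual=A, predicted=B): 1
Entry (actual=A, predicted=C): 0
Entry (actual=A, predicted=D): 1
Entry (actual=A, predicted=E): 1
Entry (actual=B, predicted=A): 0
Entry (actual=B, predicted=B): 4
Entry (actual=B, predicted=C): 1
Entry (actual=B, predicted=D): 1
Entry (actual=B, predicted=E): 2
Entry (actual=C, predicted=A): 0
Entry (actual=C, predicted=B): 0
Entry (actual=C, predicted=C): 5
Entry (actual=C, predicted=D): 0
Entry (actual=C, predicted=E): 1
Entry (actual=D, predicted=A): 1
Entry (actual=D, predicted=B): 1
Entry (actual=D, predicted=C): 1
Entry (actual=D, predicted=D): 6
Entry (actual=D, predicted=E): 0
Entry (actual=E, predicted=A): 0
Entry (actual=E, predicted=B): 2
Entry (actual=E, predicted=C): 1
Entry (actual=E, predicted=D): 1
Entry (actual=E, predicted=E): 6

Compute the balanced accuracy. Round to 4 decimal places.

0.5700

Balanced accuracy = mean of per-class recall.
  A: recall = 1/4 = 0.25000
  B: recall = 4/8 = 0.50000
  C: recall = 5/6 = 0.83333
  D: recall = 6/9 = 0.66667
  E: recall = 6/10 = 0.60000
Mean = (0.25000 + 0.50000 + 0.83333 + 0.66667 + 0.60000) / 5 = 0.5700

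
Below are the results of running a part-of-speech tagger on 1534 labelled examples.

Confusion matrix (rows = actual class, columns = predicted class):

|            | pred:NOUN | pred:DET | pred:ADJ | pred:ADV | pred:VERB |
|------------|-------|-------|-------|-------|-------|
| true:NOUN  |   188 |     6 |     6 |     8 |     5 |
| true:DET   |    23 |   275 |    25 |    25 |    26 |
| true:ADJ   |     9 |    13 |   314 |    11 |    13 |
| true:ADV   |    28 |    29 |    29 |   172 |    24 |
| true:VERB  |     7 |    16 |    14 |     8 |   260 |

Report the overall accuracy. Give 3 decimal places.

0.788

Accuracy = trace / total = (188+275+314+172+260=1209) / 1534 = 1209/1534 = 0.788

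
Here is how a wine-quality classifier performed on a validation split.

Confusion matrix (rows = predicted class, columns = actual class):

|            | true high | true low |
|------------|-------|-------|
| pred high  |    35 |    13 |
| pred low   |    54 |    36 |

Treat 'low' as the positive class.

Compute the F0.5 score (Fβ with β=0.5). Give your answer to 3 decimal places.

0.440

Fβ = (1+β²)·TP / ((1+β²)·TP + β²·FN + FP), with β²=1/4
= 1.25·36 / (1.25·36 + 0.25·13 + 54) = 0.440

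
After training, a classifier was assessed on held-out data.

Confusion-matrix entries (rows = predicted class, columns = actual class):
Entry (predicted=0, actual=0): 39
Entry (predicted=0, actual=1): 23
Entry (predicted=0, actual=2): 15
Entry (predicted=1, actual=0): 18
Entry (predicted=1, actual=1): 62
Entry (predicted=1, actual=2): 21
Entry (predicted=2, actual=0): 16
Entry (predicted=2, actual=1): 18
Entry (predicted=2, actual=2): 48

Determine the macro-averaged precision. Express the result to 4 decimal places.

Per-class precision (TP/(TP+FP)):
  0: TP=39, FP=23+15=38 → 39/77 = 0.50649
  1: TP=62, FP=18+21=39 → 62/101 = 0.61386
  2: TP=48, FP=16+18=34 → 48/82 = 0.58537
Macro-precision = mean = (0.50649 + 0.61386 + 0.58537) / 3 = 0.5686

0.5686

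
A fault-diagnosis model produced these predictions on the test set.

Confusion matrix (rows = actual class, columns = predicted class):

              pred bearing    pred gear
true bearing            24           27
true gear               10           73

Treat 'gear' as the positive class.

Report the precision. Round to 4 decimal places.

0.7300

Precision = TP/(TP+FP) = 73/(73+27) = 73/100 = 0.7300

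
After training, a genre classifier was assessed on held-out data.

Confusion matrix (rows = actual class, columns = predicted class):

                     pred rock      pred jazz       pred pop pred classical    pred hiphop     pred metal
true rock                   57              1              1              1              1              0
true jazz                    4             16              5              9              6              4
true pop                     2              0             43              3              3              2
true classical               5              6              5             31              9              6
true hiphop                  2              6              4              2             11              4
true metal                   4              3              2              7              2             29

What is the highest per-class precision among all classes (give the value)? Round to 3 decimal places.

0.770

Per-class precision (TP/(TP+FP)):
  rock: TP=57, FP=4+2+5+2+4=17 → 57/74 = 0.7703
  jazz: TP=16, FP=1+0+6+6+3=16 → 16/32 = 0.5000
  pop: TP=43, FP=1+5+5+4+2=17 → 43/60 = 0.7167
  classical: TP=31, FP=1+9+3+2+7=22 → 31/53 = 0.5849
  hiphop: TP=11, FP=1+6+3+9+2=21 → 11/32 = 0.3438
  metal: TP=29, FP=0+4+2+6+4=16 → 29/45 = 0.6444
Highest is class 'rock' with precision = 0.770.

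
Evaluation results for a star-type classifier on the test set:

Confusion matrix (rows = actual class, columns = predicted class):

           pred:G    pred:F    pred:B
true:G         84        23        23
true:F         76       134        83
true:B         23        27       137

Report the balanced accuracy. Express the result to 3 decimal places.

0.612

Balanced accuracy = mean of per-class recall.
  G: recall = 84/130 = 0.6462
  F: recall = 134/293 = 0.4573
  B: recall = 137/187 = 0.7326
Mean = (0.6462 + 0.4573 + 0.7326) / 3 = 0.612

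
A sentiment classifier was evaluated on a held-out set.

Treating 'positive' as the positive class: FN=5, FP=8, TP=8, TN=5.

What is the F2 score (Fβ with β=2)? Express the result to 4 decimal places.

0.5882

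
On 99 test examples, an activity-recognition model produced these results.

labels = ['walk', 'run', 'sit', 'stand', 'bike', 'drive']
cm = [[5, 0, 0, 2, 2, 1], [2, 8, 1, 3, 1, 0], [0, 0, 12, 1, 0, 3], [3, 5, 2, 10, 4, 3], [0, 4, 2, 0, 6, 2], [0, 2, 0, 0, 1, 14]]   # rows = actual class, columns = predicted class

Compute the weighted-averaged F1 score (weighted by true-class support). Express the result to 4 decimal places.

Per-class F1 score (2·TP/(2·TP+FP+FN)):
  walk: TP=5, FP=2+0+3+0+0=5, FN=0+0+2+2+1=5 → 10/20 = 0.50000
  run: TP=8, FP=0+0+5+4+2=11, FN=2+1+3+1+0=7 → 16/34 = 0.47059
  sit: TP=12, FP=0+1+2+2+0=5, FN=0+0+1+0+3=4 → 24/33 = 0.72727
  stand: TP=10, FP=2+3+1+0+0=6, FN=3+5+2+4+3=17 → 20/43 = 0.46512
  bike: TP=6, FP=2+1+0+4+1=8, FN=0+4+2+0+2=8 → 12/28 = 0.42857
  drive: TP=14, FP=1+0+3+3+2=9, FN=0+2+0+0+1=3 → 28/40 = 0.70000
Weighted-F1 score = Σ (supportᵢ/N)·F1 scoreᵢ with N=99: (10/99)·0.50000 + (15/99)·0.47059 + (16/99)·0.72727 + (27/99)·0.46512 + (14/99)·0.42857 + (17/99)·0.70000 = 0.5470

0.5470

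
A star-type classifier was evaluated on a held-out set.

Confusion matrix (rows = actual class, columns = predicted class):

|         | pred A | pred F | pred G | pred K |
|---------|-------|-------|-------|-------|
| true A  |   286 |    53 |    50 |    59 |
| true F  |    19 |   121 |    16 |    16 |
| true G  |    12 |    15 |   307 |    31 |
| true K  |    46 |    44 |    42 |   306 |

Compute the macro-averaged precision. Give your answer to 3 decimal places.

0.697

Per-class precision (TP/(TP+FP)):
  A: TP=286, FP=19+12+46=77 → 286/363 = 0.7879
  F: TP=121, FP=53+15+44=112 → 121/233 = 0.5193
  G: TP=307, FP=50+16+42=108 → 307/415 = 0.7398
  K: TP=306, FP=59+16+31=106 → 306/412 = 0.7427
Macro-precision = mean = (0.7879 + 0.5193 + 0.7398 + 0.7427) / 4 = 0.697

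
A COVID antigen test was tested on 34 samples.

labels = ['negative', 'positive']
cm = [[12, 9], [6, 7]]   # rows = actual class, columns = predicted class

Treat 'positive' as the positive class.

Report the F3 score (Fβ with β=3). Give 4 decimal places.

0.5263

Fβ = (1+β²)·TP / ((1+β²)·TP + β²·FN + FP), with β²=9
= 10·7 / (10·7 + 9·6 + 9) = 0.5263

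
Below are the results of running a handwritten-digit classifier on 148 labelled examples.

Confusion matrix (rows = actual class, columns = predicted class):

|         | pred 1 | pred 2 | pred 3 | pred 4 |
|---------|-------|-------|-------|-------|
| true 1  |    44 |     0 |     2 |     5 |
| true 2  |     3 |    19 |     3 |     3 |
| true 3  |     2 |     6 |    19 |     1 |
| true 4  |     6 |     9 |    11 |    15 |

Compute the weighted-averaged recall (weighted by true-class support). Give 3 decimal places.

0.655

Per-class recall (TP/(TP+FN)):
  1: TP=44, FN=0+2+5=7 → 44/51 = 0.8627
  2: TP=19, FN=3+3+3=9 → 19/28 = 0.6786
  3: TP=19, FN=2+6+1=9 → 19/28 = 0.6786
  4: TP=15, FN=6+9+11=26 → 15/41 = 0.3659
Weighted-recall = Σ (supportᵢ/N)·recallᵢ with N=148: (51/148)·0.8627 + (28/148)·0.6786 + (28/148)·0.6786 + (41/148)·0.3659 = 0.655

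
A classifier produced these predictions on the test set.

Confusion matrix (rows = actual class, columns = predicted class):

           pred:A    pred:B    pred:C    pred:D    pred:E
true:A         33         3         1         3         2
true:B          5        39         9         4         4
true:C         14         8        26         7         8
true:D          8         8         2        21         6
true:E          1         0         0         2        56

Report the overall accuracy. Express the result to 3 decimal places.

Accuracy = trace / total = (33+39+26+21+56=175) / 270 = 175/270 = 0.648

0.648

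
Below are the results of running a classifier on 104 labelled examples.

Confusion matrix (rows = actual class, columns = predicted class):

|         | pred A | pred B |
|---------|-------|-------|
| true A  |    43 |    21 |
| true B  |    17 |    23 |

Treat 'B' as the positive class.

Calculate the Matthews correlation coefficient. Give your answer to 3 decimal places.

0.243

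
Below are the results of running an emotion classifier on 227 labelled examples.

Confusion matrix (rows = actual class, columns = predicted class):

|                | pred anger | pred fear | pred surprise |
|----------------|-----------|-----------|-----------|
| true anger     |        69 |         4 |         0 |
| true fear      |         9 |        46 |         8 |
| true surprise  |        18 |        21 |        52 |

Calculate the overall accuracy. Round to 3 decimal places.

0.736

Accuracy = trace / total = (69+46+52=167) / 227 = 167/227 = 0.736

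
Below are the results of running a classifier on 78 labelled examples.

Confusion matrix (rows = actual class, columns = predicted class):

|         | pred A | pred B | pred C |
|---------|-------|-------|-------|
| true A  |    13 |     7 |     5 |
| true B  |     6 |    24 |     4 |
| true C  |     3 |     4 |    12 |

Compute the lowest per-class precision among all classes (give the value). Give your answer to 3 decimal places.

Per-class precision (TP/(TP+FP)):
  A: TP=13, FP=6+3=9 → 13/22 = 0.5909
  B: TP=24, FP=7+4=11 → 24/35 = 0.6857
  C: TP=12, FP=5+4=9 → 12/21 = 0.5714
Lowest is class 'C' with precision = 0.571.

0.571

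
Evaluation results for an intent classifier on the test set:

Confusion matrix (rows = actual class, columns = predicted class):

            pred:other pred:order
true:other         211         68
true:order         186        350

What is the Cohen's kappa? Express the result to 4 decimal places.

0.3716

Observed agreement pₒ = trace/N = 561/815 = 0.68834
Expected agreement pₑ = Σ (rowᵢ·colᵢ)/N² = (279·397 + 536·418)/815² = 0.50406
κ = (pₒ − pₑ)/(1 − pₑ) = (0.68834 − 0.50406)/(1 − 0.50406) = 0.3716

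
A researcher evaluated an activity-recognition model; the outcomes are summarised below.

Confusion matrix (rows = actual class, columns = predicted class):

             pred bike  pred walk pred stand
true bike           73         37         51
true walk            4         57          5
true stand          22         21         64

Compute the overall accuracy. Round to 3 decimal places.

0.581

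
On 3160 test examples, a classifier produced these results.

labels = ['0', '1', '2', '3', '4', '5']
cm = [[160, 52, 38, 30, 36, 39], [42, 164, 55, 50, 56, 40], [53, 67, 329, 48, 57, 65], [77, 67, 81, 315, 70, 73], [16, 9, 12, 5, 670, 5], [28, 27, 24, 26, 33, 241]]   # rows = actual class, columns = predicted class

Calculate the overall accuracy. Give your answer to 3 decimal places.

0.595

Accuracy = trace / total = (160+164+329+315+670+241=1879) / 3160 = 1879/3160 = 0.595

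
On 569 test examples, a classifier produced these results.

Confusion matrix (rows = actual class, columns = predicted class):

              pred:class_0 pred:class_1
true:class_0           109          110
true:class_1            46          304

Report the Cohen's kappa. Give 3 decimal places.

0.387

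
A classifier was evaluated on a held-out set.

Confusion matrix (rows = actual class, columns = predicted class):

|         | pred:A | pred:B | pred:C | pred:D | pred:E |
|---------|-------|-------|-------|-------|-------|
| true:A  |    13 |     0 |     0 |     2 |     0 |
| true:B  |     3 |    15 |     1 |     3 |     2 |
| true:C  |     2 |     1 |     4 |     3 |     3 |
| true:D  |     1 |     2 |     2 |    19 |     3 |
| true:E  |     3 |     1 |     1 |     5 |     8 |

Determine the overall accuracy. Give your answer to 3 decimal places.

Accuracy = trace / total = (13+15+4+19+8=59) / 97 = 59/97 = 0.608

0.608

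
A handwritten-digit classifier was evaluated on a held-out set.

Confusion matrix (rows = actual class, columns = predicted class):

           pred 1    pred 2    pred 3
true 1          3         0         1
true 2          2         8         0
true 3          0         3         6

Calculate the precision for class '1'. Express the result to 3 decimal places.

0.600

Treat '1' as positive and all other classes as negative.
precision = TP/(TP+FP).
1: TP=3, FP=2+0=2 → 3/5 = 0.6000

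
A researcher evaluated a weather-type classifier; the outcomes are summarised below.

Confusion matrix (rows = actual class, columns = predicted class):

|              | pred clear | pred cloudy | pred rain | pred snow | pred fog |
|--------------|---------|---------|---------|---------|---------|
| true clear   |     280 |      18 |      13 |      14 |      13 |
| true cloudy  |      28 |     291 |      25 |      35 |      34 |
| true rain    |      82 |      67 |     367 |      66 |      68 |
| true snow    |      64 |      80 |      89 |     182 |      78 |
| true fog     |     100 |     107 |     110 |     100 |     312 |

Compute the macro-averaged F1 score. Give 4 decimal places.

Per-class F1 score (2·TP/(2·TP+FP+FN)):
  clear: TP=280, FP=28+82+64+100=274, FN=18+13+14+13=58 → 560/892 = 0.62780
  cloudy: TP=291, FP=18+67+80+107=272, FN=28+25+35+34=122 → 582/976 = 0.59631
  rain: TP=367, FP=13+25+89+110=237, FN=82+67+66+68=283 → 734/1254 = 0.58533
  snow: TP=182, FP=14+35+66+100=215, FN=64+80+89+78=311 → 364/890 = 0.40899
  fog: TP=312, FP=13+34+68+78=193, FN=100+107+110+100=417 → 624/1234 = 0.50567
Macro-F1 score = mean = (0.62780 + 0.59631 + 0.58533 + 0.40899 + 0.50567) / 5 = 0.5448

0.5448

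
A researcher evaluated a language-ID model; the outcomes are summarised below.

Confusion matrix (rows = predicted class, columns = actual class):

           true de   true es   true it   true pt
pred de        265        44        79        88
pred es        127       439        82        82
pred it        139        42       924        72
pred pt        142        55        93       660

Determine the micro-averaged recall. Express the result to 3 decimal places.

0.686

Micro-averaging pools counts across classes: ΣTP=2288, ΣFP=1045, ΣFN=1045.
Micro-recall = TP/(TP+FN) on pooled counts = 0.686 (equals overall accuracy in single-label multiclass).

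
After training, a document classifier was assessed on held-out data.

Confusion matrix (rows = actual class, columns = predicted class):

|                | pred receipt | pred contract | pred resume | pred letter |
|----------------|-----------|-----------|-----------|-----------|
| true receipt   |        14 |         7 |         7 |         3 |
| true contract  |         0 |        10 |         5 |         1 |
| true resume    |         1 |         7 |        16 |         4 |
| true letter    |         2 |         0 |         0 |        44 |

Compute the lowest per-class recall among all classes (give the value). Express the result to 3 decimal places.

0.452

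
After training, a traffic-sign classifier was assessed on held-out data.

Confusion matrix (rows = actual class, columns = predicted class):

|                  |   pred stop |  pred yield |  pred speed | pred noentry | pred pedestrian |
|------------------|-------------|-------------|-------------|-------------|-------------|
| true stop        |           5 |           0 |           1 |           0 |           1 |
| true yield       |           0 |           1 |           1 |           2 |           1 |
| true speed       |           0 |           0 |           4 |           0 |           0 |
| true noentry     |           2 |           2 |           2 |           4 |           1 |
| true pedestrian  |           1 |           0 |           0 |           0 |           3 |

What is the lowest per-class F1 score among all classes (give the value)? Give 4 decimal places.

0.2500

Per-class F1 score (2·TP/(2·TP+FP+FN)):
  stop: TP=5, FP=0+0+2+1=3, FN=0+1+0+1=2 → 10/15 = 0.66667
  yield: TP=1, FP=0+0+2+0=2, FN=0+1+2+1=4 → 2/8 = 0.25000
  speed: TP=4, FP=1+1+2+0=4, FN=0+0+0+0=0 → 8/12 = 0.66667
  noentry: TP=4, FP=0+2+0+0=2, FN=2+2+2+1=7 → 8/17 = 0.47059
  pedestrian: TP=3, FP=1+1+0+1=3, FN=1+0+0+0=1 → 6/10 = 0.60000
Lowest is class 'yield' with F1 score = 0.2500.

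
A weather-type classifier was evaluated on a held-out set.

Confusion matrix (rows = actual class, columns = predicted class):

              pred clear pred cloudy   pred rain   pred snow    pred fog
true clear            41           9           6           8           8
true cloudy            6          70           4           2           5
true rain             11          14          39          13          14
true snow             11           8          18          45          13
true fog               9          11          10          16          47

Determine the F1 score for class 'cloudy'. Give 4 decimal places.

0.7035

Treat 'cloudy' as positive and all other classes as negative.
F1 score = 2·TP/(2·TP+FP+FN).
cloudy: TP=70, FP=9+14+8+11=42, FN=6+4+2+5=17 → 140/199 = 0.70352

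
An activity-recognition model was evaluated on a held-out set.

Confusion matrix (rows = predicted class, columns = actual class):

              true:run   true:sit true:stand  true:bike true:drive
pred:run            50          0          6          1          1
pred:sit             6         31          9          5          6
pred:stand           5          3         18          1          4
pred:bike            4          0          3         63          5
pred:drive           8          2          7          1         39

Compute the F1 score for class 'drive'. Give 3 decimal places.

0.696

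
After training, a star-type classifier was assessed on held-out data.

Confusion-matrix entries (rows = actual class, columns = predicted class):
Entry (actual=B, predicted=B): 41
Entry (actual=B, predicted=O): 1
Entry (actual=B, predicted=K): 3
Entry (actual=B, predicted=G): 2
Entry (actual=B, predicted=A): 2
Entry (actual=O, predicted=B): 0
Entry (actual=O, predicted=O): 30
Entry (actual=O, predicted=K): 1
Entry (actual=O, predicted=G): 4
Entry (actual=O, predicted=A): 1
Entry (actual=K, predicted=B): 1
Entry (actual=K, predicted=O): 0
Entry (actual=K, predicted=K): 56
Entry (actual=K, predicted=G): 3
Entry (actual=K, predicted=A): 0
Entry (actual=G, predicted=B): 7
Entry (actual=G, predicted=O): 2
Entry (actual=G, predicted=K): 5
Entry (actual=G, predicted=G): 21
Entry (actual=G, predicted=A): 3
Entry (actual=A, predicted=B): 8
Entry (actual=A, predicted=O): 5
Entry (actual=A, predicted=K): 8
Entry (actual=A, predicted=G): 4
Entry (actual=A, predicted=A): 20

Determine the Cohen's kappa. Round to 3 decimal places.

0.666

Observed agreement pₒ = trace/N = 168/228 = 0.7368
Expected agreement pₑ = Σ (rowᵢ·colᵢ)/N² = (49·57 + 36·38 + 60·73 + 38·34 + 45·26)/228² = 0.2117
κ = (pₒ − pₑ)/(1 − pₑ) = (0.7368 − 0.2117)/(1 − 0.2117) = 0.666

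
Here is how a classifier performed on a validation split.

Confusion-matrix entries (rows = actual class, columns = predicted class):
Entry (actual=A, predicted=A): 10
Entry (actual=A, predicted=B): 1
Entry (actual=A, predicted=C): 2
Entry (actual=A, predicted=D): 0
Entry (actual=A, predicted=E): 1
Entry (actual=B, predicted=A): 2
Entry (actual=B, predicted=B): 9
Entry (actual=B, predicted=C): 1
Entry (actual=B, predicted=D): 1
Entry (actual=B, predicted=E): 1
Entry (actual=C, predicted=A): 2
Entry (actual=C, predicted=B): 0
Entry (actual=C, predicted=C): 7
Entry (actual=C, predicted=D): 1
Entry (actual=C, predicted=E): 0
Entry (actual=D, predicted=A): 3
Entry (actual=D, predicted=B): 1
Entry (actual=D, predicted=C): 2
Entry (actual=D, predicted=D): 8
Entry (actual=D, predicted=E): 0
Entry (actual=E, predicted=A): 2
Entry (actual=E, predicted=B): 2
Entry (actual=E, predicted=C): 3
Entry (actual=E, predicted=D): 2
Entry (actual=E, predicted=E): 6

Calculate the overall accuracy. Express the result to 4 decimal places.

0.5970

Accuracy = trace / total = (10+9+7+8+6=40) / 67 = 40/67 = 0.5970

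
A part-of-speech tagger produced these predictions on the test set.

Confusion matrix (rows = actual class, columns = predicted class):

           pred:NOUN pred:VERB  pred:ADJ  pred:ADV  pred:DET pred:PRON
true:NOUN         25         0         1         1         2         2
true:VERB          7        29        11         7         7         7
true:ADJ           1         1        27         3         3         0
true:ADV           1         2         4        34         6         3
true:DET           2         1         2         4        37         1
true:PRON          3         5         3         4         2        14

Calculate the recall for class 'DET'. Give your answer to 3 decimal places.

0.787

Treat 'DET' as positive and all other classes as negative.
recall = TP/(TP+FN).
DET: TP=37, FN=2+1+2+4+1=10 → 37/47 = 0.7872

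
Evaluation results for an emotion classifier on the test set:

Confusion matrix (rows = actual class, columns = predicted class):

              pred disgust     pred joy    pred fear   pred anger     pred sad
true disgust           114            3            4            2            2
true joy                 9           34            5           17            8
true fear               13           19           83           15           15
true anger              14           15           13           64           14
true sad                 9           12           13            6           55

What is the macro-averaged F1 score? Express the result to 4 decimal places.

Per-class F1 score (2·TP/(2·TP+FP+FN)):
  disgust: TP=114, FP=9+13+14+9=45, FN=3+4+2+2=11 → 228/284 = 0.80282
  joy: TP=34, FP=3+19+15+12=49, FN=9+5+17+8=39 → 68/156 = 0.43590
  fear: TP=83, FP=4+5+13+13=35, FN=13+19+15+15=62 → 166/263 = 0.63118
  anger: TP=64, FP=2+17+15+6=40, FN=14+15+13+14=56 → 128/224 = 0.57143
  sad: TP=55, FP=2+8+15+14=39, FN=9+12+13+6=40 → 110/189 = 0.58201
Macro-F1 score = mean = (0.80282 + 0.43590 + 0.63118 + 0.57143 + 0.58201) / 5 = 0.6047

0.6047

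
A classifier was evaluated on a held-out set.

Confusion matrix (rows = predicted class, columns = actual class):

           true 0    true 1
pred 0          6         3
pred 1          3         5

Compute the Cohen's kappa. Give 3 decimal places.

0.292

Observed agreement pₒ = trace/N = 11/17 = 0.6471
Expected agreement pₑ = Σ (rowᵢ·colᵢ)/N² = (9·9 + 8·8)/17² = 0.5017
κ = (pₒ − pₑ)/(1 − pₑ) = (0.6471 − 0.5017)/(1 − 0.5017) = 0.292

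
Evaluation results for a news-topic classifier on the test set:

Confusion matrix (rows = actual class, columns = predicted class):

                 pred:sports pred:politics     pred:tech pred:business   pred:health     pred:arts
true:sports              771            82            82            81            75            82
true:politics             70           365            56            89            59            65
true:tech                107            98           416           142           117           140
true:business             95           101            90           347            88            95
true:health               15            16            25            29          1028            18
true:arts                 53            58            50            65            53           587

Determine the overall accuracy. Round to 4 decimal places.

Accuracy = trace / total = (771+365+416+347+1028+587=3514) / 5710 = 3514/5710 = 0.6154

0.6154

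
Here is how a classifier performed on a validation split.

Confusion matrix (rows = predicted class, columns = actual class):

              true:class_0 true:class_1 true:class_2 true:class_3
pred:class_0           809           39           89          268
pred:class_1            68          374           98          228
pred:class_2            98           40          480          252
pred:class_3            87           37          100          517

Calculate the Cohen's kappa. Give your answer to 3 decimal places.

Observed agreement pₒ = trace/N = 2180/3584 = 0.6083
Expected agreement pₑ = Σ (rowᵢ·colᵢ)/N² = (1062·1205 + 490·768 + 767·870 + 1265·741)/3584² = 0.2538
κ = (pₒ − pₑ)/(1 − pₑ) = (0.6083 − 0.2538)/(1 − 0.2538) = 0.475

0.475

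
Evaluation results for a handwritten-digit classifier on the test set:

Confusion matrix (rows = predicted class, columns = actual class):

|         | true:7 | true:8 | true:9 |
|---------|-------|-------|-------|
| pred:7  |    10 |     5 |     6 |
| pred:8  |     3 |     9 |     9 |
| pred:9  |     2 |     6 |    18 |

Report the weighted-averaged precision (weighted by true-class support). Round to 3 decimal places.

Per-class precision (TP/(TP+FP)):
  7: TP=10, FP=5+6=11 → 10/21 = 0.4762
  8: TP=9, FP=3+9=12 → 9/21 = 0.4286
  9: TP=18, FP=2+6=8 → 18/26 = 0.6923
Weighted-precision = Σ (supportᵢ/N)·precisionᵢ with N=68: (15/68)·0.4762 + (20/68)·0.4286 + (33/68)·0.6923 = 0.567

0.567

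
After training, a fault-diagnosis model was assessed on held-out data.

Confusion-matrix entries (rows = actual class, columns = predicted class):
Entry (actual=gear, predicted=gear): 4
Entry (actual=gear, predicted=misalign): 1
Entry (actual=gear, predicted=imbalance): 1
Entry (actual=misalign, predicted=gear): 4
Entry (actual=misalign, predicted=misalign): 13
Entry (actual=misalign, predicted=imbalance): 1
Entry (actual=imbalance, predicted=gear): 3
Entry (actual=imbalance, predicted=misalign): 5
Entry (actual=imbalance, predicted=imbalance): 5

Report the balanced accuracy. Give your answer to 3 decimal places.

0.591

Balanced accuracy = mean of per-class recall.
  gear: recall = 4/6 = 0.6667
  misalign: recall = 13/18 = 0.7222
  imbalance: recall = 5/13 = 0.3846
Mean = (0.6667 + 0.7222 + 0.3846) / 3 = 0.591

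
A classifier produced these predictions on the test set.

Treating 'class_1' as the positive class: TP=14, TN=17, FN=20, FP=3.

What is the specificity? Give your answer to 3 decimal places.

0.850

Specificity = TN/(TN+FP) = 17/(17+3) = 0.850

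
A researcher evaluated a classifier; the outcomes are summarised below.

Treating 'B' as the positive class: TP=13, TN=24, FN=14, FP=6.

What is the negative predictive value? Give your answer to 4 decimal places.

0.6316

NPV = TN/(TN+FN) = 24/(24+14) = 0.6316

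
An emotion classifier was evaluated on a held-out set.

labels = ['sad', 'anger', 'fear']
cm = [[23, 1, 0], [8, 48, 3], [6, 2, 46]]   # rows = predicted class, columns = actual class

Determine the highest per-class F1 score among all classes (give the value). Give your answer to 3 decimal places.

Per-class F1 score (2·TP/(2·TP+FP+FN)):
  sad: TP=23, FP=1+0=1, FN=8+6=14 → 46/61 = 0.7541
  anger: TP=48, FP=8+3=11, FN=1+2=3 → 96/110 = 0.8727
  fear: TP=46, FP=6+2=8, FN=0+3=3 → 92/103 = 0.8932
Highest is class 'fear' with F1 score = 0.893.

0.893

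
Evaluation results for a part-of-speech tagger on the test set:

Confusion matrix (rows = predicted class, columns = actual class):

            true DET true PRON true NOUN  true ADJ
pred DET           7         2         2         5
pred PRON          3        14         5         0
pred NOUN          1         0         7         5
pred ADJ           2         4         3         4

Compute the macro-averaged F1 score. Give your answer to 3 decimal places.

0.478

Per-class F1 score (2·TP/(2·TP+FP+FN)):
  DET: TP=7, FP=2+2+5=9, FN=3+1+2=6 → 14/29 = 0.4828
  PRON: TP=14, FP=3+5+0=8, FN=2+0+4=6 → 28/42 = 0.6667
  NOUN: TP=7, FP=1+0+5=6, FN=2+5+3=10 → 14/30 = 0.4667
  ADJ: TP=4, FP=2+4+3=9, FN=5+0+5=10 → 8/27 = 0.2963
Macro-F1 score = mean = (0.4828 + 0.6667 + 0.4667 + 0.2963) / 4 = 0.478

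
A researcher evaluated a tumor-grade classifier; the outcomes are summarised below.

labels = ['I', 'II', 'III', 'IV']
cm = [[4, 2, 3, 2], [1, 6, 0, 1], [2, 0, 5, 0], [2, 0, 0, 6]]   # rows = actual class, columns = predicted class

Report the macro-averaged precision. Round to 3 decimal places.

0.622

Per-class precision (TP/(TP+FP)):
  I: TP=4, FP=1+2+2=5 → 4/9 = 0.4444
  II: TP=6, FP=2+0+0=2 → 6/8 = 0.7500
  III: TP=5, FP=3+0+0=3 → 5/8 = 0.6250
  IV: TP=6, FP=2+1+0=3 → 6/9 = 0.6667
Macro-precision = mean = (0.4444 + 0.7500 + 0.6250 + 0.6667) / 4 = 0.622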